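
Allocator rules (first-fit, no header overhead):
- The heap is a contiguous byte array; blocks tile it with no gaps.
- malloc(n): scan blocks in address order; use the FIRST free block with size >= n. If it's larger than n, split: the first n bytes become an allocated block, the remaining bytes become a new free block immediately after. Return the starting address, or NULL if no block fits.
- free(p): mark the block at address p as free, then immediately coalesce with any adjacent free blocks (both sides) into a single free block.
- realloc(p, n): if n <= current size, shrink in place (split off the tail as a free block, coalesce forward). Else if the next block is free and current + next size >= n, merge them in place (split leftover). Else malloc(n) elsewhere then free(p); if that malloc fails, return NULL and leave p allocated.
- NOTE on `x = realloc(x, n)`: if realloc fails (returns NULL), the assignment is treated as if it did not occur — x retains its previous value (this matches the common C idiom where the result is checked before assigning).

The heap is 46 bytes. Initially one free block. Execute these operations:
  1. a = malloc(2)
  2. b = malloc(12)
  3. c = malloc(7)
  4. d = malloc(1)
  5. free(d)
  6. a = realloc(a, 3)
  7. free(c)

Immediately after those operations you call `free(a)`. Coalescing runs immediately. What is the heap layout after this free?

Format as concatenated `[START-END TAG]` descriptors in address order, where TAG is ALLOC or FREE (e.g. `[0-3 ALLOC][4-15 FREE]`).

Answer: [0-1 FREE][2-13 ALLOC][14-45 FREE]

Derivation:
Op 1: a = malloc(2) -> a = 0; heap: [0-1 ALLOC][2-45 FREE]
Op 2: b = malloc(12) -> b = 2; heap: [0-1 ALLOC][2-13 ALLOC][14-45 FREE]
Op 3: c = malloc(7) -> c = 14; heap: [0-1 ALLOC][2-13 ALLOC][14-20 ALLOC][21-45 FREE]
Op 4: d = malloc(1) -> d = 21; heap: [0-1 ALLOC][2-13 ALLOC][14-20 ALLOC][21-21 ALLOC][22-45 FREE]
Op 5: free(d) -> (freed d); heap: [0-1 ALLOC][2-13 ALLOC][14-20 ALLOC][21-45 FREE]
Op 6: a = realloc(a, 3) -> a = 21; heap: [0-1 FREE][2-13 ALLOC][14-20 ALLOC][21-23 ALLOC][24-45 FREE]
Op 7: free(c) -> (freed c); heap: [0-1 FREE][2-13 ALLOC][14-20 FREE][21-23 ALLOC][24-45 FREE]
free(a): a = 21 -> block [21-23 ALLOC]; mark free, coalesce with adjacent free neighbors -> [0-1 FREE][2-13 ALLOC][14-45 FREE]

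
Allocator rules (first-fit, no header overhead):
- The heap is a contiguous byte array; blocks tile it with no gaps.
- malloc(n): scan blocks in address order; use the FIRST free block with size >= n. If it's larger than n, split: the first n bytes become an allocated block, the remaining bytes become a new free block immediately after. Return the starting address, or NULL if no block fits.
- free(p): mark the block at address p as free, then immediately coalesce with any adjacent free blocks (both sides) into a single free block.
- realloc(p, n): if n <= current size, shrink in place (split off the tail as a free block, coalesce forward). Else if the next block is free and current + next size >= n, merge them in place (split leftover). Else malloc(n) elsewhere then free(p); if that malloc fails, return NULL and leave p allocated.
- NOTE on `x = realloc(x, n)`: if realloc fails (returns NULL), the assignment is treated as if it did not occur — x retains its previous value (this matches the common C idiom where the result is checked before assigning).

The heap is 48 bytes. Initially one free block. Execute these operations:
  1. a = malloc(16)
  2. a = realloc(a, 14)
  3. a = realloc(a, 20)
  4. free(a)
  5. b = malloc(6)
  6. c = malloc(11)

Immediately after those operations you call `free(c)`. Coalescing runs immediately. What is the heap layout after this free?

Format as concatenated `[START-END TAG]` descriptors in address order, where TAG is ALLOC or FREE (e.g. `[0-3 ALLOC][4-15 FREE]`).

Op 1: a = malloc(16) -> a = 0; heap: [0-15 ALLOC][16-47 FREE]
Op 2: a = realloc(a, 14) -> a = 0; heap: [0-13 ALLOC][14-47 FREE]
Op 3: a = realloc(a, 20) -> a = 0; heap: [0-19 ALLOC][20-47 FREE]
Op 4: free(a) -> (freed a); heap: [0-47 FREE]
Op 5: b = malloc(6) -> b = 0; heap: [0-5 ALLOC][6-47 FREE]
Op 6: c = malloc(11) -> c = 6; heap: [0-5 ALLOC][6-16 ALLOC][17-47 FREE]
free(c): c = 6 -> block [6-16 ALLOC]; mark free, coalesce with adjacent free neighbors -> [0-5 ALLOC][6-47 FREE]

Answer: [0-5 ALLOC][6-47 FREE]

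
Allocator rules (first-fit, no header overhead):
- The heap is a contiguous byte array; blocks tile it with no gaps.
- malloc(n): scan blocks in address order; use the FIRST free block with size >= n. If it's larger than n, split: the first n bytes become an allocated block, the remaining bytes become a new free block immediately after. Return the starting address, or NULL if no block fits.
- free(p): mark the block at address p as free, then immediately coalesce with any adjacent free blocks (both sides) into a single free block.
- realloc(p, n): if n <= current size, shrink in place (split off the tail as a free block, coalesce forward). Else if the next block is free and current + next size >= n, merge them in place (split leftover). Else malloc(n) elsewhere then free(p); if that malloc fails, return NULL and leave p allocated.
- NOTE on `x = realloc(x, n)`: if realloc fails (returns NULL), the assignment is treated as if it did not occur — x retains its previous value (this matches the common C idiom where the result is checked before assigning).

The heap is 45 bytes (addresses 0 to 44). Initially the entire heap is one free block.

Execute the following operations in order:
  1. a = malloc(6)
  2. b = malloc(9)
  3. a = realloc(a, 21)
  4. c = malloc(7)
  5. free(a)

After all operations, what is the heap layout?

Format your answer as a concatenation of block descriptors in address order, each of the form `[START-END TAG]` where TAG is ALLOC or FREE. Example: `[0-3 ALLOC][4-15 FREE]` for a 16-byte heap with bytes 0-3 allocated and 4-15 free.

Op 1: a = malloc(6) -> a = 0; heap: [0-5 ALLOC][6-44 FREE]
Op 2: b = malloc(9) -> b = 6; heap: [0-5 ALLOC][6-14 ALLOC][15-44 FREE]
Op 3: a = realloc(a, 21) -> a = 15; heap: [0-5 FREE][6-14 ALLOC][15-35 ALLOC][36-44 FREE]
Op 4: c = malloc(7) -> c = 36; heap: [0-5 FREE][6-14 ALLOC][15-35 ALLOC][36-42 ALLOC][43-44 FREE]
Op 5: free(a) -> (freed a); heap: [0-5 FREE][6-14 ALLOC][15-35 FREE][36-42 ALLOC][43-44 FREE]

Answer: [0-5 FREE][6-14 ALLOC][15-35 FREE][36-42 ALLOC][43-44 FREE]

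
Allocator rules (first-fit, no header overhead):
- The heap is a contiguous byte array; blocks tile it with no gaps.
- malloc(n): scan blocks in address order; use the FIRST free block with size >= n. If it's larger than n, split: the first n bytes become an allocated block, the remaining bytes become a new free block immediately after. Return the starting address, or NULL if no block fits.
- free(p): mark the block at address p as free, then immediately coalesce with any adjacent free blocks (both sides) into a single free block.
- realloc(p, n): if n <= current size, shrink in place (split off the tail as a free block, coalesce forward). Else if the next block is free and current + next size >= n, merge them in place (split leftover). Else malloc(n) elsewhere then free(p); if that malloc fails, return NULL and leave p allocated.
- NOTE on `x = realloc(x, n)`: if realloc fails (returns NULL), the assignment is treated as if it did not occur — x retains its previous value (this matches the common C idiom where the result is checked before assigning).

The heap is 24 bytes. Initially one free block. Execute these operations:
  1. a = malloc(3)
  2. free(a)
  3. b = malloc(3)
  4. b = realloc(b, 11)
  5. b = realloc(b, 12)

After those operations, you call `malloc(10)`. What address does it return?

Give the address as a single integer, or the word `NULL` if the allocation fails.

Op 1: a = malloc(3) -> a = 0; heap: [0-2 ALLOC][3-23 FREE]
Op 2: free(a) -> (freed a); heap: [0-23 FREE]
Op 3: b = malloc(3) -> b = 0; heap: [0-2 ALLOC][3-23 FREE]
Op 4: b = realloc(b, 11) -> b = 0; heap: [0-10 ALLOC][11-23 FREE]
Op 5: b = realloc(b, 12) -> b = 0; heap: [0-11 ALLOC][12-23 FREE]
malloc(10): first-fit scan over [0-11 ALLOC][12-23 FREE] -> 12

Answer: 12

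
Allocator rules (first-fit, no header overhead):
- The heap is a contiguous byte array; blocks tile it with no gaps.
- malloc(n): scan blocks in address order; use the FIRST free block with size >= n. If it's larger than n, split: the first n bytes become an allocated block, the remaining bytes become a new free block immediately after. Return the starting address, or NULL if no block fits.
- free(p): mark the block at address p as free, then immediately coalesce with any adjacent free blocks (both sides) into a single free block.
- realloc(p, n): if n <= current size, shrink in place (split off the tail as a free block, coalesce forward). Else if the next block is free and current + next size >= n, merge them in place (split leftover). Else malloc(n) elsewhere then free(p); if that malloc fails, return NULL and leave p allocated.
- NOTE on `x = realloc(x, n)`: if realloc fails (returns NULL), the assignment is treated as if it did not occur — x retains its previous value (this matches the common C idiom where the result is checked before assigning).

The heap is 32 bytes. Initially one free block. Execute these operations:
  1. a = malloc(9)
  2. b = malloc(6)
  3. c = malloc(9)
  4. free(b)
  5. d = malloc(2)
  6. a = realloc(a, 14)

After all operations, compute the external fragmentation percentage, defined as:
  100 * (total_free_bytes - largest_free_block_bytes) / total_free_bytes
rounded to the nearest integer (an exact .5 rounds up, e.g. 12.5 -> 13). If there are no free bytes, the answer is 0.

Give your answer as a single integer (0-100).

Op 1: a = malloc(9) -> a = 0; heap: [0-8 ALLOC][9-31 FREE]
Op 2: b = malloc(6) -> b = 9; heap: [0-8 ALLOC][9-14 ALLOC][15-31 FREE]
Op 3: c = malloc(9) -> c = 15; heap: [0-8 ALLOC][9-14 ALLOC][15-23 ALLOC][24-31 FREE]
Op 4: free(b) -> (freed b); heap: [0-8 ALLOC][9-14 FREE][15-23 ALLOC][24-31 FREE]
Op 5: d = malloc(2) -> d = 9; heap: [0-8 ALLOC][9-10 ALLOC][11-14 FREE][15-23 ALLOC][24-31 FREE]
Op 6: a = realloc(a, 14) -> NULL (a unchanged); heap: [0-8 ALLOC][9-10 ALLOC][11-14 FREE][15-23 ALLOC][24-31 FREE]
Free blocks: [4 8] total_free=12 largest=8 -> 100*(12-8)/12 = 400/12 ≈ 33.333 -> rounds to 33

Answer: 33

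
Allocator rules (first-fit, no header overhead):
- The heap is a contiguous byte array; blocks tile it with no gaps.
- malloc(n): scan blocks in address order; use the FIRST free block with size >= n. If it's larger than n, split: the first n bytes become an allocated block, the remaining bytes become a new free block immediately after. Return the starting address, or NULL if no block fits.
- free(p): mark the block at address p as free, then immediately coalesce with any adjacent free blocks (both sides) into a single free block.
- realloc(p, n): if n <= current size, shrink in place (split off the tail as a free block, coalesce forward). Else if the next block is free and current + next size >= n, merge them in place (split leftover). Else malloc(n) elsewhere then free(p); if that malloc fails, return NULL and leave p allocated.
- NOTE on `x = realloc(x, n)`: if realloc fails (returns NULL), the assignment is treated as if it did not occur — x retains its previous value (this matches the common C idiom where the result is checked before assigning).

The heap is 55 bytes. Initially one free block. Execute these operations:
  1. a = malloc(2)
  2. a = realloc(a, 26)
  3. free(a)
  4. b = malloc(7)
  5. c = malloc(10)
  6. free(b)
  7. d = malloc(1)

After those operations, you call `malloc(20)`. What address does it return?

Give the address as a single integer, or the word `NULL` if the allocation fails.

Op 1: a = malloc(2) -> a = 0; heap: [0-1 ALLOC][2-54 FREE]
Op 2: a = realloc(a, 26) -> a = 0; heap: [0-25 ALLOC][26-54 FREE]
Op 3: free(a) -> (freed a); heap: [0-54 FREE]
Op 4: b = malloc(7) -> b = 0; heap: [0-6 ALLOC][7-54 FREE]
Op 5: c = malloc(10) -> c = 7; heap: [0-6 ALLOC][7-16 ALLOC][17-54 FREE]
Op 6: free(b) -> (freed b); heap: [0-6 FREE][7-16 ALLOC][17-54 FREE]
Op 7: d = malloc(1) -> d = 0; heap: [0-0 ALLOC][1-6 FREE][7-16 ALLOC][17-54 FREE]
malloc(20): first-fit scan over [0-0 ALLOC][1-6 FREE][7-16 ALLOC][17-54 FREE] -> 17

Answer: 17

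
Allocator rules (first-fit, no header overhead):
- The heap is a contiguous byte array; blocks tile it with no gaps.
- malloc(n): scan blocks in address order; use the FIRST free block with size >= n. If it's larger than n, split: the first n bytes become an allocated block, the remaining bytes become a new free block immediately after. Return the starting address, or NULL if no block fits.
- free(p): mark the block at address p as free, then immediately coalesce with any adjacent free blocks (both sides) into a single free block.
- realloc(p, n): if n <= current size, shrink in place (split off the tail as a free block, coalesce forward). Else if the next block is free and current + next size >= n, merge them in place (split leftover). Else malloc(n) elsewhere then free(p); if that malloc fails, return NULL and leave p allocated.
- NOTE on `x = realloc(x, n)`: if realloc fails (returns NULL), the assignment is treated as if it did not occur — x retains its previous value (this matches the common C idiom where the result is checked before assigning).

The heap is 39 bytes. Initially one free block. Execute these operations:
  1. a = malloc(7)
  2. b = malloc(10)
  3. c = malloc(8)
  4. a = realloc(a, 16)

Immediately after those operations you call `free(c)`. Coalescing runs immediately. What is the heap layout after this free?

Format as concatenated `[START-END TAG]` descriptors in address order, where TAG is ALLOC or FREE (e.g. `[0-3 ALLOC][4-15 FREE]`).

Answer: [0-6 ALLOC][7-16 ALLOC][17-38 FREE]

Derivation:
Op 1: a = malloc(7) -> a = 0; heap: [0-6 ALLOC][7-38 FREE]
Op 2: b = malloc(10) -> b = 7; heap: [0-6 ALLOC][7-16 ALLOC][17-38 FREE]
Op 3: c = malloc(8) -> c = 17; heap: [0-6 ALLOC][7-16 ALLOC][17-24 ALLOC][25-38 FREE]
Op 4: a = realloc(a, 16) -> NULL (a unchanged); heap: [0-6 ALLOC][7-16 ALLOC][17-24 ALLOC][25-38 FREE]
free(c): c = 17 -> block [17-24 ALLOC]; mark free, coalesce with adjacent free neighbors -> [0-6 ALLOC][7-16 ALLOC][17-38 FREE]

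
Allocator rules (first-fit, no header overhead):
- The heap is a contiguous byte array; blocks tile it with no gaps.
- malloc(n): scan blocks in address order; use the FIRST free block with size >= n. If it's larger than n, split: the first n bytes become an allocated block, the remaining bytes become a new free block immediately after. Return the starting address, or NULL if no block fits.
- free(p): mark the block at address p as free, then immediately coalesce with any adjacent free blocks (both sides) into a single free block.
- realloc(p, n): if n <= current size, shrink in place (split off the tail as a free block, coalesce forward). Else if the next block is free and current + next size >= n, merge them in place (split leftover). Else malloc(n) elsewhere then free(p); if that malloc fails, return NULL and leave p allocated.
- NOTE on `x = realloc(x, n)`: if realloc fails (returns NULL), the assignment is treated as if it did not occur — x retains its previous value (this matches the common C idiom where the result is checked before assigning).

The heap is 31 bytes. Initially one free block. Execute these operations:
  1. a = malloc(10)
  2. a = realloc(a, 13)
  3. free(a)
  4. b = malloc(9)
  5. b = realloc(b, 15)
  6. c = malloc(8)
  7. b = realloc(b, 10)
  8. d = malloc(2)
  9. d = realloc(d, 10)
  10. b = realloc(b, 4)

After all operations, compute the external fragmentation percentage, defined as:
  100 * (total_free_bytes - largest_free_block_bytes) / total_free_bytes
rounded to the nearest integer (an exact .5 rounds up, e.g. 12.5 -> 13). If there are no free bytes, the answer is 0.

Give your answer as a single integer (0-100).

Op 1: a = malloc(10) -> a = 0; heap: [0-9 ALLOC][10-30 FREE]
Op 2: a = realloc(a, 13) -> a = 0; heap: [0-12 ALLOC][13-30 FREE]
Op 3: free(a) -> (freed a); heap: [0-30 FREE]
Op 4: b = malloc(9) -> b = 0; heap: [0-8 ALLOC][9-30 FREE]
Op 5: b = realloc(b, 15) -> b = 0; heap: [0-14 ALLOC][15-30 FREE]
Op 6: c = malloc(8) -> c = 15; heap: [0-14 ALLOC][15-22 ALLOC][23-30 FREE]
Op 7: b = realloc(b, 10) -> b = 0; heap: [0-9 ALLOC][10-14 FREE][15-22 ALLOC][23-30 FREE]
Op 8: d = malloc(2) -> d = 10; heap: [0-9 ALLOC][10-11 ALLOC][12-14 FREE][15-22 ALLOC][23-30 FREE]
Op 9: d = realloc(d, 10) -> NULL (d unchanged); heap: [0-9 ALLOC][10-11 ALLOC][12-14 FREE][15-22 ALLOC][23-30 FREE]
Op 10: b = realloc(b, 4) -> b = 0; heap: [0-3 ALLOC][4-9 FREE][10-11 ALLOC][12-14 FREE][15-22 ALLOC][23-30 FREE]
Free blocks: [6 3 8] total_free=17 largest=8 -> 100*(17-8)/17 = 900/17 ≈ 52.941 -> rounds to 53

Answer: 53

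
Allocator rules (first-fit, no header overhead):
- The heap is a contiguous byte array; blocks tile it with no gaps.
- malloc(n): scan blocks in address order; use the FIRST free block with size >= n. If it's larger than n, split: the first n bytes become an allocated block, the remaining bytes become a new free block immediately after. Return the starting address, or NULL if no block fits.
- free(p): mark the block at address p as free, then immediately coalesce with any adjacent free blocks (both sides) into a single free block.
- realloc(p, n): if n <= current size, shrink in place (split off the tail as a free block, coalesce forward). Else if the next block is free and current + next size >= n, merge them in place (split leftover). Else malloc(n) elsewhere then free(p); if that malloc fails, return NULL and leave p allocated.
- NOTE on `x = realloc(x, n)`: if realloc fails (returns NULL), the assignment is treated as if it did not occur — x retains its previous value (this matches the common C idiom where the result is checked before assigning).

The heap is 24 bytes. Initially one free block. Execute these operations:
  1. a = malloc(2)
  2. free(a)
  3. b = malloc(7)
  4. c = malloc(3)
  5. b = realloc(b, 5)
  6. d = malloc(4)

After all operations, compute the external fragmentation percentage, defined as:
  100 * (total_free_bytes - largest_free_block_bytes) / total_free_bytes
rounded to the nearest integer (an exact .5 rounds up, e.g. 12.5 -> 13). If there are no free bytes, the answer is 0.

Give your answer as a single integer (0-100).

Answer: 17

Derivation:
Op 1: a = malloc(2) -> a = 0; heap: [0-1 ALLOC][2-23 FREE]
Op 2: free(a) -> (freed a); heap: [0-23 FREE]
Op 3: b = malloc(7) -> b = 0; heap: [0-6 ALLOC][7-23 FREE]
Op 4: c = malloc(3) -> c = 7; heap: [0-6 ALLOC][7-9 ALLOC][10-23 FREE]
Op 5: b = realloc(b, 5) -> b = 0; heap: [0-4 ALLOC][5-6 FREE][7-9 ALLOC][10-23 FREE]
Op 6: d = malloc(4) -> d = 10; heap: [0-4 ALLOC][5-6 FREE][7-9 ALLOC][10-13 ALLOC][14-23 FREE]
Free blocks: [2 10] total_free=12 largest=10 -> 100*(12-10)/12 = 200/12 ≈ 16.667 -> rounds to 17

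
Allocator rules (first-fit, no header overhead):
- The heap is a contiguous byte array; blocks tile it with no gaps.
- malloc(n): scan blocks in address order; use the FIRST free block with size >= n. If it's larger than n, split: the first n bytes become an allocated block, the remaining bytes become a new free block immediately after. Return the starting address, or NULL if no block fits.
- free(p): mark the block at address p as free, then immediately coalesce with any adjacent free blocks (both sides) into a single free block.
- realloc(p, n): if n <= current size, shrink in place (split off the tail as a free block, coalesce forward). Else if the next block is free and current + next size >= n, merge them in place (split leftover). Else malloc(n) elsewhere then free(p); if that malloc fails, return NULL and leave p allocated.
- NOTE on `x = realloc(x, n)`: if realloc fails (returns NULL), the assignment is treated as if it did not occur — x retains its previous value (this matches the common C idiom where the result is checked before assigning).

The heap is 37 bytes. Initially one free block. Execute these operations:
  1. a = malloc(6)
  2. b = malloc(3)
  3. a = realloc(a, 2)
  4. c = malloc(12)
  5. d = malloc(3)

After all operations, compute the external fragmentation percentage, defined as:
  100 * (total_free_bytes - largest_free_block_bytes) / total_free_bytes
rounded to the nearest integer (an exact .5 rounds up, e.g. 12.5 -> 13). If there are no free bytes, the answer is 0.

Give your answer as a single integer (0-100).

Op 1: a = malloc(6) -> a = 0; heap: [0-5 ALLOC][6-36 FREE]
Op 2: b = malloc(3) -> b = 6; heap: [0-5 ALLOC][6-8 ALLOC][9-36 FREE]
Op 3: a = realloc(a, 2) -> a = 0; heap: [0-1 ALLOC][2-5 FREE][6-8 ALLOC][9-36 FREE]
Op 4: c = malloc(12) -> c = 9; heap: [0-1 ALLOC][2-5 FREE][6-8 ALLOC][9-20 ALLOC][21-36 FREE]
Op 5: d = malloc(3) -> d = 2; heap: [0-1 ALLOC][2-4 ALLOC][5-5 FREE][6-8 ALLOC][9-20 ALLOC][21-36 FREE]
Free blocks: [1 16] total_free=17 largest=16 -> 100*(17-16)/17 = 100/17 ≈ 5.882 -> rounds to 6

Answer: 6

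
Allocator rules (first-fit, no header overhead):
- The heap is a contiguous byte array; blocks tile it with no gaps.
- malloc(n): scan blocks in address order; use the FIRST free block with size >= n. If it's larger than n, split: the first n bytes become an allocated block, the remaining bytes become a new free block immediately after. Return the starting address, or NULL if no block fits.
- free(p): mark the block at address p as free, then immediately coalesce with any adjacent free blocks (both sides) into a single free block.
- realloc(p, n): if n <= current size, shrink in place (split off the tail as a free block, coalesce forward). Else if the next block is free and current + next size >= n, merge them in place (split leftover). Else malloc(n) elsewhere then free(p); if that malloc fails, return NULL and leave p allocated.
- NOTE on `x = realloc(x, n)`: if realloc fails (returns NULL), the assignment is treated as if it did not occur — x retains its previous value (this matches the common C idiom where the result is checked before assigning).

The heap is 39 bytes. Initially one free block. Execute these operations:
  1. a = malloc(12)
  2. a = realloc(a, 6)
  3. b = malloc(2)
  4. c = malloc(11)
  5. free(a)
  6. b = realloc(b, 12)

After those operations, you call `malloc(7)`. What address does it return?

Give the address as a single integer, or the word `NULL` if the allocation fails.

Op 1: a = malloc(12) -> a = 0; heap: [0-11 ALLOC][12-38 FREE]
Op 2: a = realloc(a, 6) -> a = 0; heap: [0-5 ALLOC][6-38 FREE]
Op 3: b = malloc(2) -> b = 6; heap: [0-5 ALLOC][6-7 ALLOC][8-38 FREE]
Op 4: c = malloc(11) -> c = 8; heap: [0-5 ALLOC][6-7 ALLOC][8-18 ALLOC][19-38 FREE]
Op 5: free(a) -> (freed a); heap: [0-5 FREE][6-7 ALLOC][8-18 ALLOC][19-38 FREE]
Op 6: b = realloc(b, 12) -> b = 19; heap: [0-7 FREE][8-18 ALLOC][19-30 ALLOC][31-38 FREE]
malloc(7): first-fit scan over [0-7 FREE][8-18 ALLOC][19-30 ALLOC][31-38 FREE] -> 0

Answer: 0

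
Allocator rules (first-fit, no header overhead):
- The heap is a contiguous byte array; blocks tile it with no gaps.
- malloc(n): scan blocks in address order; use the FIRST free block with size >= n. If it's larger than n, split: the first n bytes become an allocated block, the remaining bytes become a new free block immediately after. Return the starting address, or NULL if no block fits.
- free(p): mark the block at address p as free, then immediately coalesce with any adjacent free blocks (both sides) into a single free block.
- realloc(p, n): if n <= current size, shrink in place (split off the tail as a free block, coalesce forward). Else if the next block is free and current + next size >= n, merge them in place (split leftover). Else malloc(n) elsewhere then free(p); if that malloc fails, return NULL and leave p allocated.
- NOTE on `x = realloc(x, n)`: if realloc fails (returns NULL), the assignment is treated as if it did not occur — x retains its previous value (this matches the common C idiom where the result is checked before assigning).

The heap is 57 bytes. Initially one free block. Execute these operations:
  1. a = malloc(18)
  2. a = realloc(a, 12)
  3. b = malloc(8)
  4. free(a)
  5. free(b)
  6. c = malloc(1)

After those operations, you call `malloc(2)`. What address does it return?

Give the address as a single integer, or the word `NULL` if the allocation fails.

Op 1: a = malloc(18) -> a = 0; heap: [0-17 ALLOC][18-56 FREE]
Op 2: a = realloc(a, 12) -> a = 0; heap: [0-11 ALLOC][12-56 FREE]
Op 3: b = malloc(8) -> b = 12; heap: [0-11 ALLOC][12-19 ALLOC][20-56 FREE]
Op 4: free(a) -> (freed a); heap: [0-11 FREE][12-19 ALLOC][20-56 FREE]
Op 5: free(b) -> (freed b); heap: [0-56 FREE]
Op 6: c = malloc(1) -> c = 0; heap: [0-0 ALLOC][1-56 FREE]
malloc(2): first-fit scan over [0-0 ALLOC][1-56 FREE] -> 1

Answer: 1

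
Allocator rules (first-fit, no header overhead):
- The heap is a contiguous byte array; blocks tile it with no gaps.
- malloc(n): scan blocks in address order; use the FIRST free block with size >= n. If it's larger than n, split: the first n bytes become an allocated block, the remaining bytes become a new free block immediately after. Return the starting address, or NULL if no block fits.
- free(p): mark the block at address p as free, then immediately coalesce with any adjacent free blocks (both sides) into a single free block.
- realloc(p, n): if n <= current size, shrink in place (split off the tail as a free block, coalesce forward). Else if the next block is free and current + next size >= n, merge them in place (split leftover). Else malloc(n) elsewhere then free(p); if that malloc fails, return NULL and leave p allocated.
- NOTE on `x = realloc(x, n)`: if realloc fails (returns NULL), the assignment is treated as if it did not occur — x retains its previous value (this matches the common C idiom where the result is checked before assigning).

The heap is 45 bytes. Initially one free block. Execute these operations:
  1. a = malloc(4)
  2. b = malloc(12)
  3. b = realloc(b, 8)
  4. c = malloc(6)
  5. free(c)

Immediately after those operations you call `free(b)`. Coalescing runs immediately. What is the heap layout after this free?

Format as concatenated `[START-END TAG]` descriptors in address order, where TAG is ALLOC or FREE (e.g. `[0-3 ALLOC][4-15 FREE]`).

Answer: [0-3 ALLOC][4-44 FREE]

Derivation:
Op 1: a = malloc(4) -> a = 0; heap: [0-3 ALLOC][4-44 FREE]
Op 2: b = malloc(12) -> b = 4; heap: [0-3 ALLOC][4-15 ALLOC][16-44 FREE]
Op 3: b = realloc(b, 8) -> b = 4; heap: [0-3 ALLOC][4-11 ALLOC][12-44 FREE]
Op 4: c = malloc(6) -> c = 12; heap: [0-3 ALLOC][4-11 ALLOC][12-17 ALLOC][18-44 FREE]
Op 5: free(c) -> (freed c); heap: [0-3 ALLOC][4-11 ALLOC][12-44 FREE]
free(b): b = 4 -> block [4-11 ALLOC]; mark free, coalesce with adjacent free neighbors -> [0-3 ALLOC][4-44 FREE]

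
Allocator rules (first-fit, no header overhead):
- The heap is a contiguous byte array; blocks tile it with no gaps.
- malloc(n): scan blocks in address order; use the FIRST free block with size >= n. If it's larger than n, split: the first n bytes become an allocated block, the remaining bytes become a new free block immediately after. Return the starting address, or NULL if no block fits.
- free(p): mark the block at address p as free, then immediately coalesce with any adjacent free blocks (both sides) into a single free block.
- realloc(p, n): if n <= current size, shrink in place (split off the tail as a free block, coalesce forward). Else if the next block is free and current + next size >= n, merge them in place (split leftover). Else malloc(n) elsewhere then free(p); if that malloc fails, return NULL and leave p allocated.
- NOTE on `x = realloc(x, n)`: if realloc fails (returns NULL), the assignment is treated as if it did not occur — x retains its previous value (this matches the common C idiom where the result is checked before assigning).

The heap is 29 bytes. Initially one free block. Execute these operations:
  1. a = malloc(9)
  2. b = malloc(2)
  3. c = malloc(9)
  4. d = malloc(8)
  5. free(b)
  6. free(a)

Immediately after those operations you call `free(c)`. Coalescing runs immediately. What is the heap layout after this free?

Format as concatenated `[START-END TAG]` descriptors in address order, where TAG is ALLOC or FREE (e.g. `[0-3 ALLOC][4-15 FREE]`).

Op 1: a = malloc(9) -> a = 0; heap: [0-8 ALLOC][9-28 FREE]
Op 2: b = malloc(2) -> b = 9; heap: [0-8 ALLOC][9-10 ALLOC][11-28 FREE]
Op 3: c = malloc(9) -> c = 11; heap: [0-8 ALLOC][9-10 ALLOC][11-19 ALLOC][20-28 FREE]
Op 4: d = malloc(8) -> d = 20; heap: [0-8 ALLOC][9-10 ALLOC][11-19 ALLOC][20-27 ALLOC][28-28 FREE]
Op 5: free(b) -> (freed b); heap: [0-8 ALLOC][9-10 FREE][11-19 ALLOC][20-27 ALLOC][28-28 FREE]
Op 6: free(a) -> (freed a); heap: [0-10 FREE][11-19 ALLOC][20-27 ALLOC][28-28 FREE]
free(c): c = 11 -> block [11-19 ALLOC]; mark free, coalesce with adjacent free neighbors -> [0-19 FREE][20-27 ALLOC][28-28 FREE]

Answer: [0-19 FREE][20-27 ALLOC][28-28 FREE]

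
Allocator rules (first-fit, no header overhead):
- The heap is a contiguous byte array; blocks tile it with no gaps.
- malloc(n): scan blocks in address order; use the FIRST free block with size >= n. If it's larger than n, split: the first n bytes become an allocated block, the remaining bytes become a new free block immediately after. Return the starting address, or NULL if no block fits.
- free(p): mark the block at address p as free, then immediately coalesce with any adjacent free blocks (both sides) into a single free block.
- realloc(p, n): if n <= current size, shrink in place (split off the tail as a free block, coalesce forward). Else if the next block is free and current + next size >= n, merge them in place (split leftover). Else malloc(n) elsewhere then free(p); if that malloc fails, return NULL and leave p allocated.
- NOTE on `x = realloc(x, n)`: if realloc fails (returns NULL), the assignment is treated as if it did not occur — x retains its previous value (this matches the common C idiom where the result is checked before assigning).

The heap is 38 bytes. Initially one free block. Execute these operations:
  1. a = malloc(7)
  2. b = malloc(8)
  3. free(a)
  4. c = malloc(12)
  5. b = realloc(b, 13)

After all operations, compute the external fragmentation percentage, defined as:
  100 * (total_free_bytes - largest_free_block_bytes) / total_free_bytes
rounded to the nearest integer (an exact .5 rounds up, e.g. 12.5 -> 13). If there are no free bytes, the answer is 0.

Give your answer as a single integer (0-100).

Op 1: a = malloc(7) -> a = 0; heap: [0-6 ALLOC][7-37 FREE]
Op 2: b = malloc(8) -> b = 7; heap: [0-6 ALLOC][7-14 ALLOC][15-37 FREE]
Op 3: free(a) -> (freed a); heap: [0-6 FREE][7-14 ALLOC][15-37 FREE]
Op 4: c = malloc(12) -> c = 15; heap: [0-6 FREE][7-14 ALLOC][15-26 ALLOC][27-37 FREE]
Op 5: b = realloc(b, 13) -> NULL (b unchanged); heap: [0-6 FREE][7-14 ALLOC][15-26 ALLOC][27-37 FREE]
Free blocks: [7 11] total_free=18 largest=11 -> 100*(18-11)/18 = 700/18 ≈ 38.889 -> rounds to 39

Answer: 39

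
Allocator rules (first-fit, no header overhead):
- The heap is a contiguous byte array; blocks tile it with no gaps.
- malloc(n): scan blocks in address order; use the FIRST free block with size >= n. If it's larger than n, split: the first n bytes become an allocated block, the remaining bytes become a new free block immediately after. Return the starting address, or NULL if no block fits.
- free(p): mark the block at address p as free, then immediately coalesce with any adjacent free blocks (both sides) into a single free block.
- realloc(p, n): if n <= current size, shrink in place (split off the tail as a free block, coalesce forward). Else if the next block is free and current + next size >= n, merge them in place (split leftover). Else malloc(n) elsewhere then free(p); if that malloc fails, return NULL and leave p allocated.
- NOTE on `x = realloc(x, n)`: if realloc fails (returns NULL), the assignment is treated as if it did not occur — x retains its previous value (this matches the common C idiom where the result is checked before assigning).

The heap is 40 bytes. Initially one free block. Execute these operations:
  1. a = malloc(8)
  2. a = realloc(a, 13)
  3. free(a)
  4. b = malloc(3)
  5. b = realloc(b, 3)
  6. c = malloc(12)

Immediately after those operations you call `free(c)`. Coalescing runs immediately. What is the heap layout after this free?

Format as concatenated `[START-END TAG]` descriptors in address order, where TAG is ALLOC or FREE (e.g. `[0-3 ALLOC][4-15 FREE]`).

Op 1: a = malloc(8) -> a = 0; heap: [0-7 ALLOC][8-39 FREE]
Op 2: a = realloc(a, 13) -> a = 0; heap: [0-12 ALLOC][13-39 FREE]
Op 3: free(a) -> (freed a); heap: [0-39 FREE]
Op 4: b = malloc(3) -> b = 0; heap: [0-2 ALLOC][3-39 FREE]
Op 5: b = realloc(b, 3) -> b = 0; heap: [0-2 ALLOC][3-39 FREE]
Op 6: c = malloc(12) -> c = 3; heap: [0-2 ALLOC][3-14 ALLOC][15-39 FREE]
free(c): c = 3 -> block [3-14 ALLOC]; mark free, coalesce with adjacent free neighbors -> [0-2 ALLOC][3-39 FREE]

Answer: [0-2 ALLOC][3-39 FREE]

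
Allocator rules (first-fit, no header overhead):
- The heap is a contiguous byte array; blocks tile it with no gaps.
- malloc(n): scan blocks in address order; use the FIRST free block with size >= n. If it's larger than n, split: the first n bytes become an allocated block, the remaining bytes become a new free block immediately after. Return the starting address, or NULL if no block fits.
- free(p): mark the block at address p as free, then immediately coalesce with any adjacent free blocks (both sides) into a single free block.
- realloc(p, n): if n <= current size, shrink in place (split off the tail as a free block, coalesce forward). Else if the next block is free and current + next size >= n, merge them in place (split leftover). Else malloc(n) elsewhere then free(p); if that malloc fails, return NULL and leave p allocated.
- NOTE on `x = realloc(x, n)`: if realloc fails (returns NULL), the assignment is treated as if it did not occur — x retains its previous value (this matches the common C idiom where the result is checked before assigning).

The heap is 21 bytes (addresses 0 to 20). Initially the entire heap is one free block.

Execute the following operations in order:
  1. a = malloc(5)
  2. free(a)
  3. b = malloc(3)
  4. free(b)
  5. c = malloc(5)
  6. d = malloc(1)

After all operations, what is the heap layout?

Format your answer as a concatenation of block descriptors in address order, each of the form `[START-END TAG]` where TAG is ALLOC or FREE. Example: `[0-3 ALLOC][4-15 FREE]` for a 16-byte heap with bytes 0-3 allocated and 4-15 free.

Op 1: a = malloc(5) -> a = 0; heap: [0-4 ALLOC][5-20 FREE]
Op 2: free(a) -> (freed a); heap: [0-20 FREE]
Op 3: b = malloc(3) -> b = 0; heap: [0-2 ALLOC][3-20 FREE]
Op 4: free(b) -> (freed b); heap: [0-20 FREE]
Op 5: c = malloc(5) -> c = 0; heap: [0-4 ALLOC][5-20 FREE]
Op 6: d = malloc(1) -> d = 5; heap: [0-4 ALLOC][5-5 ALLOC][6-20 FREE]

Answer: [0-4 ALLOC][5-5 ALLOC][6-20 FREE]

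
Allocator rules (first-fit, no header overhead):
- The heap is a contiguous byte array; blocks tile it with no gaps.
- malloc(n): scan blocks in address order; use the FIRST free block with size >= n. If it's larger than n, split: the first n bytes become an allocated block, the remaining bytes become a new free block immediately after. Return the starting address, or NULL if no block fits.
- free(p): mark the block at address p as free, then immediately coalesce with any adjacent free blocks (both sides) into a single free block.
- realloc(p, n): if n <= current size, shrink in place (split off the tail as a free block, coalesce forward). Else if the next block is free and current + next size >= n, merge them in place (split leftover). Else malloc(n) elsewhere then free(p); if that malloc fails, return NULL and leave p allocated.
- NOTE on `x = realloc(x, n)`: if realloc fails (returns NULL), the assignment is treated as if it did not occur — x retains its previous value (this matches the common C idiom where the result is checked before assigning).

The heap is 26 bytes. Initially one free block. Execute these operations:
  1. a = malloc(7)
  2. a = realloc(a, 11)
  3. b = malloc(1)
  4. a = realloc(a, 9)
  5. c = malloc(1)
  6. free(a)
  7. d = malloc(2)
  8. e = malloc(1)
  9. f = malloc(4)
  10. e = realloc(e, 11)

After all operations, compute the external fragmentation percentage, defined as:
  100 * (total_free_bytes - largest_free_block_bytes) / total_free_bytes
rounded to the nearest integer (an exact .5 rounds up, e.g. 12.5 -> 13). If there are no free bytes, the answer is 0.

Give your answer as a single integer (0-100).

Answer: 57

Derivation:
Op 1: a = malloc(7) -> a = 0; heap: [0-6 ALLOC][7-25 FREE]
Op 2: a = realloc(a, 11) -> a = 0; heap: [0-10 ALLOC][11-25 FREE]
Op 3: b = malloc(1) -> b = 11; heap: [0-10 ALLOC][11-11 ALLOC][12-25 FREE]
Op 4: a = realloc(a, 9) -> a = 0; heap: [0-8 ALLOC][9-10 FREE][11-11 ALLOC][12-25 FREE]
Op 5: c = malloc(1) -> c = 9; heap: [0-8 ALLOC][9-9 ALLOC][10-10 FREE][11-11 ALLOC][12-25 FREE]
Op 6: free(a) -> (freed a); heap: [0-8 FREE][9-9 ALLOC][10-10 FREE][11-11 ALLOC][12-25 FREE]
Op 7: d = malloc(2) -> d = 0; heap: [0-1 ALLOC][2-8 FREE][9-9 ALLOC][10-10 FREE][11-11 ALLOC][12-25 FREE]
Op 8: e = malloc(1) -> e = 2; heap: [0-1 ALLOC][2-2 ALLOC][3-8 FREE][9-9 ALLOC][10-10 FREE][11-11 ALLOC][12-25 FREE]
Op 9: f = malloc(4) -> f = 3; heap: [0-1 ALLOC][2-2 ALLOC][3-6 ALLOC][7-8 FREE][9-9 ALLOC][10-10 FREE][11-11 ALLOC][12-25 FREE]
Op 10: e = realloc(e, 11) -> e = 12; heap: [0-1 ALLOC][2-2 FREE][3-6 ALLOC][7-8 FREE][9-9 ALLOC][10-10 FREE][11-11 ALLOC][12-22 ALLOC][23-25 FREE]
Free blocks: [1 2 1 3] total_free=7 largest=3 -> 100*(7-3)/7 = 400/7 ≈ 57.143 -> rounds to 57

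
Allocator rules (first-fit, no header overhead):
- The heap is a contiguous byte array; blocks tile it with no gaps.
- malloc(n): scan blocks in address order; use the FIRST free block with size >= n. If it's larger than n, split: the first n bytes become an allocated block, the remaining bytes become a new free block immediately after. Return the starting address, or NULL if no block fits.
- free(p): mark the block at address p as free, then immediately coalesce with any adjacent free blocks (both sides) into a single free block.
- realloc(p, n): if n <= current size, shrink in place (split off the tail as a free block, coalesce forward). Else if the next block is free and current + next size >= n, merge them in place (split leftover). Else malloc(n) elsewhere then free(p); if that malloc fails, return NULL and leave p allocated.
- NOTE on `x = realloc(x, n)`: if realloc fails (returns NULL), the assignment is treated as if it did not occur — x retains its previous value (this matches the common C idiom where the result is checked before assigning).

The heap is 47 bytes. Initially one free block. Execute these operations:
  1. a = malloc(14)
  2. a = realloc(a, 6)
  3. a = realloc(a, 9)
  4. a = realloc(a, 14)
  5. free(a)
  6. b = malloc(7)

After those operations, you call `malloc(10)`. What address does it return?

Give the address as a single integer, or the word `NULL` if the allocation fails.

Op 1: a = malloc(14) -> a = 0; heap: [0-13 ALLOC][14-46 FREE]
Op 2: a = realloc(a, 6) -> a = 0; heap: [0-5 ALLOC][6-46 FREE]
Op 3: a = realloc(a, 9) -> a = 0; heap: [0-8 ALLOC][9-46 FREE]
Op 4: a = realloc(a, 14) -> a = 0; heap: [0-13 ALLOC][14-46 FREE]
Op 5: free(a) -> (freed a); heap: [0-46 FREE]
Op 6: b = malloc(7) -> b = 0; heap: [0-6 ALLOC][7-46 FREE]
malloc(10): first-fit scan over [0-6 ALLOC][7-46 FREE] -> 7

Answer: 7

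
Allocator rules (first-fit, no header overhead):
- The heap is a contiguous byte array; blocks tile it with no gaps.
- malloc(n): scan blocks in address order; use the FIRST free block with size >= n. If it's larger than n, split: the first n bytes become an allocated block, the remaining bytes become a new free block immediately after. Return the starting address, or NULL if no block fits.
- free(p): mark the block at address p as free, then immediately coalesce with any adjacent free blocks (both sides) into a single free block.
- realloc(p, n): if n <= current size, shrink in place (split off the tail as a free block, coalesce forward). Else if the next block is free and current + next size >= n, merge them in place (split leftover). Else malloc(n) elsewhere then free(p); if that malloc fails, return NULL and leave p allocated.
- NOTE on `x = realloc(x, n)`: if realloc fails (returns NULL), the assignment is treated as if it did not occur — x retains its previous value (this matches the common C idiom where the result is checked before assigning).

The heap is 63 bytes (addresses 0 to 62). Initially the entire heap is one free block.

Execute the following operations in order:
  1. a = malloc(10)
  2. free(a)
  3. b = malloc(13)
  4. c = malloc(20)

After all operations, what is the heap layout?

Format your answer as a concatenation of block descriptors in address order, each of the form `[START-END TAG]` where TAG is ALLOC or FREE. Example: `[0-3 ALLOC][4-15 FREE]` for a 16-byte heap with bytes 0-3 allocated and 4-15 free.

Op 1: a = malloc(10) -> a = 0; heap: [0-9 ALLOC][10-62 FREE]
Op 2: free(a) -> (freed a); heap: [0-62 FREE]
Op 3: b = malloc(13) -> b = 0; heap: [0-12 ALLOC][13-62 FREE]
Op 4: c = malloc(20) -> c = 13; heap: [0-12 ALLOC][13-32 ALLOC][33-62 FREE]

Answer: [0-12 ALLOC][13-32 ALLOC][33-62 FREE]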